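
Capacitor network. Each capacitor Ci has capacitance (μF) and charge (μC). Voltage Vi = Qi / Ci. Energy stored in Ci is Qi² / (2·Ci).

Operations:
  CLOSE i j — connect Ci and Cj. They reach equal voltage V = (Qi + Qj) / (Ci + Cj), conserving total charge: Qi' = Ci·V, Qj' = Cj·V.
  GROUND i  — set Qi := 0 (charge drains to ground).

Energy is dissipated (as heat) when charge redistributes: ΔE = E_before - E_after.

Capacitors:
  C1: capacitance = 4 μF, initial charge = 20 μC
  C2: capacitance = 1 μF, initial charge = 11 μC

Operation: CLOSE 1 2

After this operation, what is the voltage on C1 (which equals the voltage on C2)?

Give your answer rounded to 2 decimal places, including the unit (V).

Answer: 6.20 V

Derivation:
Initial: C1(4μF, Q=20μC, V=5.00V), C2(1μF, Q=11μC, V=11.00V)
Op 1: CLOSE 1-2: Q_total=31.00, C_total=5.00, V=6.20; Q1=24.80, Q2=6.20; dissipated=14.400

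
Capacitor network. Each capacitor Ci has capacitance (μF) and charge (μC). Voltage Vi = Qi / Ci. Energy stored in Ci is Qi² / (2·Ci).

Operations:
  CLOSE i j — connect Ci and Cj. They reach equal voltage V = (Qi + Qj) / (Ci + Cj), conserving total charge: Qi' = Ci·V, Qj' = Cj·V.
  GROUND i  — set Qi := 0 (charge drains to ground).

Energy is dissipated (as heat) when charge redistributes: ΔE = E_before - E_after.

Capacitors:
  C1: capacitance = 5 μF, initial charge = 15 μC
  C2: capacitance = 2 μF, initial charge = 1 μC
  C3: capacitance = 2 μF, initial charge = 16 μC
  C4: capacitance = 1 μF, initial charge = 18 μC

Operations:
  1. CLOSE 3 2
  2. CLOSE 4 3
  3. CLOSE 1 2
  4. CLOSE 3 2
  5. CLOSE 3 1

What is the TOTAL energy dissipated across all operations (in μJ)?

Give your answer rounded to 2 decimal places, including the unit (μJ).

Initial: C1(5μF, Q=15μC, V=3.00V), C2(2μF, Q=1μC, V=0.50V), C3(2μF, Q=16μC, V=8.00V), C4(1μF, Q=18μC, V=18.00V)
Op 1: CLOSE 3-2: Q_total=17.00, C_total=4.00, V=4.25; Q3=8.50, Q2=8.50; dissipated=28.125
Op 2: CLOSE 4-3: Q_total=26.50, C_total=3.00, V=8.83; Q4=8.83, Q3=17.67; dissipated=63.021
Op 3: CLOSE 1-2: Q_total=23.50, C_total=7.00, V=3.36; Q1=16.79, Q2=6.71; dissipated=1.116
Op 4: CLOSE 3-2: Q_total=24.38, C_total=4.00, V=6.10; Q3=12.19, Q2=12.19; dissipated=14.994
Op 5: CLOSE 3-1: Q_total=28.98, C_total=7.00, V=4.14; Q3=8.28, Q1=20.70; dissipated=5.355
Total dissipated: 112.611 μJ

Answer: 112.61 μJ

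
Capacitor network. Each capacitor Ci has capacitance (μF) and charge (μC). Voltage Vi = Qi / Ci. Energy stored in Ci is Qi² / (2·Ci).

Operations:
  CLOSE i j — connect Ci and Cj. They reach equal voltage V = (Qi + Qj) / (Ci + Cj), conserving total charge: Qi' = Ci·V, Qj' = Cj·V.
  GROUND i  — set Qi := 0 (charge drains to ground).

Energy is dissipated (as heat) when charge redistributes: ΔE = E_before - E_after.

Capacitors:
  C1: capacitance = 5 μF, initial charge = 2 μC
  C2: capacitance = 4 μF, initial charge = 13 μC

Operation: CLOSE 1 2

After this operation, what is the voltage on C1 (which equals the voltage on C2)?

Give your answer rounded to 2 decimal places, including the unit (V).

Initial: C1(5μF, Q=2μC, V=0.40V), C2(4μF, Q=13μC, V=3.25V)
Op 1: CLOSE 1-2: Q_total=15.00, C_total=9.00, V=1.67; Q1=8.33, Q2=6.67; dissipated=9.025

Answer: 1.67 V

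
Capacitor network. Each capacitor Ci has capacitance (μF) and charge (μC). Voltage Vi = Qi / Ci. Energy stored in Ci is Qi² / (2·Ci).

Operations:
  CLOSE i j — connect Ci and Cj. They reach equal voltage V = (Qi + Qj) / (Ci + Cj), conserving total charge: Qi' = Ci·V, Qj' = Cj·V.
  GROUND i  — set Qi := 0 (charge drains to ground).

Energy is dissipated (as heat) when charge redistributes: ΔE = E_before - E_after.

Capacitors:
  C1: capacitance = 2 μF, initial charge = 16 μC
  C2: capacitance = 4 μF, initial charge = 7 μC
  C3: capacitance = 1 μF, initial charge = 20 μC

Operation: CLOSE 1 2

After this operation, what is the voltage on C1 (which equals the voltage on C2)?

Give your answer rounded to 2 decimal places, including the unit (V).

Answer: 3.83 V

Derivation:
Initial: C1(2μF, Q=16μC, V=8.00V), C2(4μF, Q=7μC, V=1.75V), C3(1μF, Q=20μC, V=20.00V)
Op 1: CLOSE 1-2: Q_total=23.00, C_total=6.00, V=3.83; Q1=7.67, Q2=15.33; dissipated=26.042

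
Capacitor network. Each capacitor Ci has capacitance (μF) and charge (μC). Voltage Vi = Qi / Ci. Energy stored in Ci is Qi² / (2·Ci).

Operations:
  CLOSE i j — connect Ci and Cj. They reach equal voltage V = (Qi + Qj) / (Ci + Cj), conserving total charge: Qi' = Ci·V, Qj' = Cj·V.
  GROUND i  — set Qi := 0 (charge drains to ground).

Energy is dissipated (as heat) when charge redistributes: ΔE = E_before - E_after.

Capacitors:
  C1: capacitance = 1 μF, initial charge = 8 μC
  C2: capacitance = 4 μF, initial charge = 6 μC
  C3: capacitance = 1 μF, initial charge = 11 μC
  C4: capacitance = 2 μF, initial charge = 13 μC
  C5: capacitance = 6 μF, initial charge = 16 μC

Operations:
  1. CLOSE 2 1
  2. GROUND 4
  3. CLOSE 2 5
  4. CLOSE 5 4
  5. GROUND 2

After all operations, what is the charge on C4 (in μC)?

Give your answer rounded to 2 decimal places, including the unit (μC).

Initial: C1(1μF, Q=8μC, V=8.00V), C2(4μF, Q=6μC, V=1.50V), C3(1μF, Q=11μC, V=11.00V), C4(2μF, Q=13μC, V=6.50V), C5(6μF, Q=16μC, V=2.67V)
Op 1: CLOSE 2-1: Q_total=14.00, C_total=5.00, V=2.80; Q2=11.20, Q1=2.80; dissipated=16.900
Op 2: GROUND 4: Q4=0; energy lost=42.250
Op 3: CLOSE 2-5: Q_total=27.20, C_total=10.00, V=2.72; Q2=10.88, Q5=16.32; dissipated=0.021
Op 4: CLOSE 5-4: Q_total=16.32, C_total=8.00, V=2.04; Q5=12.24, Q4=4.08; dissipated=5.549
Op 5: GROUND 2: Q2=0; energy lost=14.797
Final charges: Q1=2.80, Q2=0.00, Q3=11.00, Q4=4.08, Q5=12.24

Answer: 4.08 μC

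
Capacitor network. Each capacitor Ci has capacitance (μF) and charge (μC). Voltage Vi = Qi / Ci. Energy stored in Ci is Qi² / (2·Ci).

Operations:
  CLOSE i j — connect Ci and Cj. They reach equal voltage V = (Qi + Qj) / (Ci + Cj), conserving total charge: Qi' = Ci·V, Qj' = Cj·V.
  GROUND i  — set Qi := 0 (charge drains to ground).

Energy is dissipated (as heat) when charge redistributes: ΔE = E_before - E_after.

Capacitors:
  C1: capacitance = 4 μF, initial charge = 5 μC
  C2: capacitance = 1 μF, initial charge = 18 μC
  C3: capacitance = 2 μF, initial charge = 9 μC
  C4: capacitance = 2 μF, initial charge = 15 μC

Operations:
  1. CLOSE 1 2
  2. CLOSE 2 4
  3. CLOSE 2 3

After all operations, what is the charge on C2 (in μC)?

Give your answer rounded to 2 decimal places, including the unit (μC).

Initial: C1(4μF, Q=5μC, V=1.25V), C2(1μF, Q=18μC, V=18.00V), C3(2μF, Q=9μC, V=4.50V), C4(2μF, Q=15μC, V=7.50V)
Op 1: CLOSE 1-2: Q_total=23.00, C_total=5.00, V=4.60; Q1=18.40, Q2=4.60; dissipated=112.225
Op 2: CLOSE 2-4: Q_total=19.60, C_total=3.00, V=6.53; Q2=6.53, Q4=13.07; dissipated=2.803
Op 3: CLOSE 2-3: Q_total=15.53, C_total=3.00, V=5.18; Q2=5.18, Q3=10.36; dissipated=1.378
Final charges: Q1=18.40, Q2=5.18, Q3=10.36, Q4=13.07

Answer: 5.18 μC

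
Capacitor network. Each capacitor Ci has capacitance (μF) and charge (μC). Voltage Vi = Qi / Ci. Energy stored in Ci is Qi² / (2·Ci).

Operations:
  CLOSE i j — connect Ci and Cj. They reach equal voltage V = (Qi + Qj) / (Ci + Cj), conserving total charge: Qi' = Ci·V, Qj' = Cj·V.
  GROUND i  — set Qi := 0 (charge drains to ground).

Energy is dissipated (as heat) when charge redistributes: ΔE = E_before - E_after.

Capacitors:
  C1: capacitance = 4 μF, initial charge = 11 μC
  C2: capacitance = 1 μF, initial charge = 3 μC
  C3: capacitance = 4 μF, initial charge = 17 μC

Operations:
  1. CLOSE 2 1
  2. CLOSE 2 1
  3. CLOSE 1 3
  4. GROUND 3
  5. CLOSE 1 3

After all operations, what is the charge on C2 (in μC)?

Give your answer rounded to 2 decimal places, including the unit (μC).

Answer: 2.80 μC

Derivation:
Initial: C1(4μF, Q=11μC, V=2.75V), C2(1μF, Q=3μC, V=3.00V), C3(4μF, Q=17μC, V=4.25V)
Op 1: CLOSE 2-1: Q_total=14.00, C_total=5.00, V=2.80; Q2=2.80, Q1=11.20; dissipated=0.025
Op 2: CLOSE 2-1: Q_total=14.00, C_total=5.00, V=2.80; Q2=2.80, Q1=11.20; dissipated=0.000
Op 3: CLOSE 1-3: Q_total=28.20, C_total=8.00, V=3.52; Q1=14.10, Q3=14.10; dissipated=2.103
Op 4: GROUND 3: Q3=0; energy lost=24.851
Op 5: CLOSE 1-3: Q_total=14.10, C_total=8.00, V=1.76; Q1=7.05, Q3=7.05; dissipated=12.426
Final charges: Q1=7.05, Q2=2.80, Q3=7.05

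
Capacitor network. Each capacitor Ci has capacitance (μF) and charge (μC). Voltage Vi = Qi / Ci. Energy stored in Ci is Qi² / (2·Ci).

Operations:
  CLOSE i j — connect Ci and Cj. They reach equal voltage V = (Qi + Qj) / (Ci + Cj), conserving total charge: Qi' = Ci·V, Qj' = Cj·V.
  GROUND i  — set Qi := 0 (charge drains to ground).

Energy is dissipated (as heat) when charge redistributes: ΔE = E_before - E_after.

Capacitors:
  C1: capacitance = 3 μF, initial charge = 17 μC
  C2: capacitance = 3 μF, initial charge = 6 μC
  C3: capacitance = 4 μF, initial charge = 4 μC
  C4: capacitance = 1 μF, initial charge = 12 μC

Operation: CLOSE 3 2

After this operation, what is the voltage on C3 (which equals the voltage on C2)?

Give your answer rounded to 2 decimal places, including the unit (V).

Initial: C1(3μF, Q=17μC, V=5.67V), C2(3μF, Q=6μC, V=2.00V), C3(4μF, Q=4μC, V=1.00V), C4(1μF, Q=12μC, V=12.00V)
Op 1: CLOSE 3-2: Q_total=10.00, C_total=7.00, V=1.43; Q3=5.71, Q2=4.29; dissipated=0.857

Answer: 1.43 V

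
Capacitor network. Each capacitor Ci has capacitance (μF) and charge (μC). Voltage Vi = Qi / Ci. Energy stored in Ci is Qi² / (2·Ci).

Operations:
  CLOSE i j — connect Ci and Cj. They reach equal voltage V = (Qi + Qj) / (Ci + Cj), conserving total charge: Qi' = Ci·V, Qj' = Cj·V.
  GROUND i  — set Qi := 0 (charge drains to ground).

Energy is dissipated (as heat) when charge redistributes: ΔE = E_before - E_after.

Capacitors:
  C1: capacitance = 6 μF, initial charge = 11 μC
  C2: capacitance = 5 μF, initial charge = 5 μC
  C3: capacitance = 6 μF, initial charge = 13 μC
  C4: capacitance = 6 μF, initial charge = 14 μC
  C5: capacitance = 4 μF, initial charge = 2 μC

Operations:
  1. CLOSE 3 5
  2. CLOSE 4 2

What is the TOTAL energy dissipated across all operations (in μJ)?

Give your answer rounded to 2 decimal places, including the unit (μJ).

Answer: 5.76 μJ

Derivation:
Initial: C1(6μF, Q=11μC, V=1.83V), C2(5μF, Q=5μC, V=1.00V), C3(6μF, Q=13μC, V=2.17V), C4(6μF, Q=14μC, V=2.33V), C5(4μF, Q=2μC, V=0.50V)
Op 1: CLOSE 3-5: Q_total=15.00, C_total=10.00, V=1.50; Q3=9.00, Q5=6.00; dissipated=3.333
Op 2: CLOSE 4-2: Q_total=19.00, C_total=11.00, V=1.73; Q4=10.36, Q2=8.64; dissipated=2.424
Total dissipated: 5.758 μJ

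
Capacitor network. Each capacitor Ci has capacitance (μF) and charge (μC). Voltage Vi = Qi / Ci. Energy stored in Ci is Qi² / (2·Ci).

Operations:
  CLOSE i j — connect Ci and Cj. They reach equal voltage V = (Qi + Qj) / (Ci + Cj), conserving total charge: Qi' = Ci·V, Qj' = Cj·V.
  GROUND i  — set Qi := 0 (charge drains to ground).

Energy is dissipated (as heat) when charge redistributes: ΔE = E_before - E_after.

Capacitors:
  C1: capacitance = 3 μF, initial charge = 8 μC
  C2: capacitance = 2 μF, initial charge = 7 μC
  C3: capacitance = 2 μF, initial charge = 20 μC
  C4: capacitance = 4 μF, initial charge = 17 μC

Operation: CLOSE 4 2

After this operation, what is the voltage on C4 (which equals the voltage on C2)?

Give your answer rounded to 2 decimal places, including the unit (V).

Answer: 4.00 V

Derivation:
Initial: C1(3μF, Q=8μC, V=2.67V), C2(2μF, Q=7μC, V=3.50V), C3(2μF, Q=20μC, V=10.00V), C4(4μF, Q=17μC, V=4.25V)
Op 1: CLOSE 4-2: Q_total=24.00, C_total=6.00, V=4.00; Q4=16.00, Q2=8.00; dissipated=0.375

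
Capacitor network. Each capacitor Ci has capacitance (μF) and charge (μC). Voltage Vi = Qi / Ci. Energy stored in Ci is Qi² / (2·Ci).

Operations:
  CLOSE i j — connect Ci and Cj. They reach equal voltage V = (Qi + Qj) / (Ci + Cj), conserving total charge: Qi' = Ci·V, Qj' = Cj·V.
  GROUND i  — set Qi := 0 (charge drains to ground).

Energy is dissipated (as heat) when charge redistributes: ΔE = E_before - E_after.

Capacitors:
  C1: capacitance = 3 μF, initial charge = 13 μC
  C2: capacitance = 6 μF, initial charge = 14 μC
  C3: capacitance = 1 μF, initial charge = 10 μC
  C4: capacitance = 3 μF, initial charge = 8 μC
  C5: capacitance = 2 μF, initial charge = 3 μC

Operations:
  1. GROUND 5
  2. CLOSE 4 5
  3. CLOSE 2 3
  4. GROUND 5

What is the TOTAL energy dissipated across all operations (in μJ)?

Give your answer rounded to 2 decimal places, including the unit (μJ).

Answer: 34.27 μJ

Derivation:
Initial: C1(3μF, Q=13μC, V=4.33V), C2(6μF, Q=14μC, V=2.33V), C3(1μF, Q=10μC, V=10.00V), C4(3μF, Q=8μC, V=2.67V), C5(2μF, Q=3μC, V=1.50V)
Op 1: GROUND 5: Q5=0; energy lost=2.250
Op 2: CLOSE 4-5: Q_total=8.00, C_total=5.00, V=1.60; Q4=4.80, Q5=3.20; dissipated=4.267
Op 3: CLOSE 2-3: Q_total=24.00, C_total=7.00, V=3.43; Q2=20.57, Q3=3.43; dissipated=25.190
Op 4: GROUND 5: Q5=0; energy lost=2.560
Total dissipated: 34.267 μJ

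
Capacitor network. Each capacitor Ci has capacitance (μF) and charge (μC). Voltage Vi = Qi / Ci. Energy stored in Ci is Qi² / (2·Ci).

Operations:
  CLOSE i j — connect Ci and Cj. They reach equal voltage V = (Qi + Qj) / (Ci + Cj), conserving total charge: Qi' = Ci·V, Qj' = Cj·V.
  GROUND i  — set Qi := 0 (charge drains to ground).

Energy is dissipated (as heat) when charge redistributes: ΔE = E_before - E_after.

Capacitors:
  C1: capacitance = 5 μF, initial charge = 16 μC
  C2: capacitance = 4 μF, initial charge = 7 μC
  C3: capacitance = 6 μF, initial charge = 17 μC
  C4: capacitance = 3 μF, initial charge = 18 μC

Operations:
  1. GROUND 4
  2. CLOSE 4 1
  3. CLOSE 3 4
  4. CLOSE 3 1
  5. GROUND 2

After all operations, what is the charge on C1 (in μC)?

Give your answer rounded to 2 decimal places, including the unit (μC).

Initial: C1(5μF, Q=16μC, V=3.20V), C2(4μF, Q=7μC, V=1.75V), C3(6μF, Q=17μC, V=2.83V), C4(3μF, Q=18μC, V=6.00V)
Op 1: GROUND 4: Q4=0; energy lost=54.000
Op 2: CLOSE 4-1: Q_total=16.00, C_total=8.00, V=2.00; Q4=6.00, Q1=10.00; dissipated=9.600
Op 3: CLOSE 3-4: Q_total=23.00, C_total=9.00, V=2.56; Q3=15.33, Q4=7.67; dissipated=0.694
Op 4: CLOSE 3-1: Q_total=25.33, C_total=11.00, V=2.30; Q3=13.82, Q1=11.52; dissipated=0.421
Op 5: GROUND 2: Q2=0; energy lost=6.125
Final charges: Q1=11.52, Q2=0.00, Q3=13.82, Q4=7.67

Answer: 11.52 μC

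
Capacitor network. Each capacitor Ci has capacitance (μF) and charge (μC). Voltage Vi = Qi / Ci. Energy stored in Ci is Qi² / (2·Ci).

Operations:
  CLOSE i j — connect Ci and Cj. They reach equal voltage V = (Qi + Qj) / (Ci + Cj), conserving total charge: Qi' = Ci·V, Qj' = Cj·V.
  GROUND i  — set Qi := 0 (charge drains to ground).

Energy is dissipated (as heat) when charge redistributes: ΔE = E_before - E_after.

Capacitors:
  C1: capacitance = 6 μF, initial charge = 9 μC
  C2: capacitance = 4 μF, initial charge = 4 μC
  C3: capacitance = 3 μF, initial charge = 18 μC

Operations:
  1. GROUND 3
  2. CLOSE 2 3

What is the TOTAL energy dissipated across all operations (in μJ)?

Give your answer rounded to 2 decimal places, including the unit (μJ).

Answer: 54.86 μJ

Derivation:
Initial: C1(6μF, Q=9μC, V=1.50V), C2(4μF, Q=4μC, V=1.00V), C3(3μF, Q=18μC, V=6.00V)
Op 1: GROUND 3: Q3=0; energy lost=54.000
Op 2: CLOSE 2-3: Q_total=4.00, C_total=7.00, V=0.57; Q2=2.29, Q3=1.71; dissipated=0.857
Total dissipated: 54.857 μJ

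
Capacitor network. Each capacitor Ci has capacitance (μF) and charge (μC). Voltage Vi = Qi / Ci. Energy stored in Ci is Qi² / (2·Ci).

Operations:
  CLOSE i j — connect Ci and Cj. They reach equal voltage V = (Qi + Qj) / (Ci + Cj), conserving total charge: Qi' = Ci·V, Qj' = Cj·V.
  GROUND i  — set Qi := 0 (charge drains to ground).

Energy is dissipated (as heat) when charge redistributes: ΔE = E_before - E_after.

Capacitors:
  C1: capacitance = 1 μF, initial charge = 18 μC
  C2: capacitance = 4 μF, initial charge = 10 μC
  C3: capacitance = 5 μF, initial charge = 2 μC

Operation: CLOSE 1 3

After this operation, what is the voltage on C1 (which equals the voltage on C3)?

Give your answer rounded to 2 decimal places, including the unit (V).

Initial: C1(1μF, Q=18μC, V=18.00V), C2(4μF, Q=10μC, V=2.50V), C3(5μF, Q=2μC, V=0.40V)
Op 1: CLOSE 1-3: Q_total=20.00, C_total=6.00, V=3.33; Q1=3.33, Q3=16.67; dissipated=129.067

Answer: 3.33 V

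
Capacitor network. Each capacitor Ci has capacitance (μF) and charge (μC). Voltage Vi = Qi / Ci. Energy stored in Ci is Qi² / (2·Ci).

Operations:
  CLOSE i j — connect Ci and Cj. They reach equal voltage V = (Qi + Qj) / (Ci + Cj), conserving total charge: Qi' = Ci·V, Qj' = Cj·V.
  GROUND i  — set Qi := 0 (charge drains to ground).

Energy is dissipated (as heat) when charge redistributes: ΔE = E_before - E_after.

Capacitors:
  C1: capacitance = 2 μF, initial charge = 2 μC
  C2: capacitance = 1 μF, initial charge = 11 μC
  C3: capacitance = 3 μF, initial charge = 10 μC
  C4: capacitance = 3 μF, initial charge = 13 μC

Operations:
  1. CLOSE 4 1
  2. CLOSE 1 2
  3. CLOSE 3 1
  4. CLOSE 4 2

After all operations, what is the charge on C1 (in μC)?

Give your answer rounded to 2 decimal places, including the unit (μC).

Answer: 8.53 μC

Derivation:
Initial: C1(2μF, Q=2μC, V=1.00V), C2(1μF, Q=11μC, V=11.00V), C3(3μF, Q=10μC, V=3.33V), C4(3μF, Q=13μC, V=4.33V)
Op 1: CLOSE 4-1: Q_total=15.00, C_total=5.00, V=3.00; Q4=9.00, Q1=6.00; dissipated=6.667
Op 2: CLOSE 1-2: Q_total=17.00, C_total=3.00, V=5.67; Q1=11.33, Q2=5.67; dissipated=21.333
Op 3: CLOSE 3-1: Q_total=21.33, C_total=5.00, V=4.27; Q3=12.80, Q1=8.53; dissipated=3.267
Op 4: CLOSE 4-2: Q_total=14.67, C_total=4.00, V=3.67; Q4=11.00, Q2=3.67; dissipated=2.667
Final charges: Q1=8.53, Q2=3.67, Q3=12.80, Q4=11.00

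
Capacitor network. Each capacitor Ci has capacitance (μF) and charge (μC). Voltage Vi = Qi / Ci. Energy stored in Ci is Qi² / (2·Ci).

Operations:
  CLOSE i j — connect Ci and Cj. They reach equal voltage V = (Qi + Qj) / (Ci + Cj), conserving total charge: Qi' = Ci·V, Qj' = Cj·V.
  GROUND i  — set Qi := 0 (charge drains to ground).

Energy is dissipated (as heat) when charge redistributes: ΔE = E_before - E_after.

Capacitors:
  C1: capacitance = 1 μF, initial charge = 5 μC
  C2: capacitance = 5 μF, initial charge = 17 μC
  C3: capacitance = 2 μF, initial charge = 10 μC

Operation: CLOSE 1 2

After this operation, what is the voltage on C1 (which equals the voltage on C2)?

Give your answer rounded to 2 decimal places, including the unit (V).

Initial: C1(1μF, Q=5μC, V=5.00V), C2(5μF, Q=17μC, V=3.40V), C3(2μF, Q=10μC, V=5.00V)
Op 1: CLOSE 1-2: Q_total=22.00, C_total=6.00, V=3.67; Q1=3.67, Q2=18.33; dissipated=1.067

Answer: 3.67 V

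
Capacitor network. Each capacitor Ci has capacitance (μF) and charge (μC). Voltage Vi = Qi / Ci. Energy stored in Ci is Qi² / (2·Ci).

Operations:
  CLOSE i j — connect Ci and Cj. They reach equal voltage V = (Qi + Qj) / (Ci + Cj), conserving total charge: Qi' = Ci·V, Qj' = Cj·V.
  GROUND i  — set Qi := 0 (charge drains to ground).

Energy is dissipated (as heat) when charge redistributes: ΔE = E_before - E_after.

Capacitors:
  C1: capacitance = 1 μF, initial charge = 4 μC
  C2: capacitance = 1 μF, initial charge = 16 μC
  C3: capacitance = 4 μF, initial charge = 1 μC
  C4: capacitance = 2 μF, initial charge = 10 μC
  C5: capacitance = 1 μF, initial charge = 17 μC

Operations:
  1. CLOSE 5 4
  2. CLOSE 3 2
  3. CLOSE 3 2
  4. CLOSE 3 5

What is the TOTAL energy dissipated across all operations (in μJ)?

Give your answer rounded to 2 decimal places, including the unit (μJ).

Answer: 159.77 μJ

Derivation:
Initial: C1(1μF, Q=4μC, V=4.00V), C2(1μF, Q=16μC, V=16.00V), C3(4μF, Q=1μC, V=0.25V), C4(2μF, Q=10μC, V=5.00V), C5(1μF, Q=17μC, V=17.00V)
Op 1: CLOSE 5-4: Q_total=27.00, C_total=3.00, V=9.00; Q5=9.00, Q4=18.00; dissipated=48.000
Op 2: CLOSE 3-2: Q_total=17.00, C_total=5.00, V=3.40; Q3=13.60, Q2=3.40; dissipated=99.225
Op 3: CLOSE 3-2: Q_total=17.00, C_total=5.00, V=3.40; Q3=13.60, Q2=3.40; dissipated=0.000
Op 4: CLOSE 3-5: Q_total=22.60, C_total=5.00, V=4.52; Q3=18.08, Q5=4.52; dissipated=12.544
Total dissipated: 159.769 μJ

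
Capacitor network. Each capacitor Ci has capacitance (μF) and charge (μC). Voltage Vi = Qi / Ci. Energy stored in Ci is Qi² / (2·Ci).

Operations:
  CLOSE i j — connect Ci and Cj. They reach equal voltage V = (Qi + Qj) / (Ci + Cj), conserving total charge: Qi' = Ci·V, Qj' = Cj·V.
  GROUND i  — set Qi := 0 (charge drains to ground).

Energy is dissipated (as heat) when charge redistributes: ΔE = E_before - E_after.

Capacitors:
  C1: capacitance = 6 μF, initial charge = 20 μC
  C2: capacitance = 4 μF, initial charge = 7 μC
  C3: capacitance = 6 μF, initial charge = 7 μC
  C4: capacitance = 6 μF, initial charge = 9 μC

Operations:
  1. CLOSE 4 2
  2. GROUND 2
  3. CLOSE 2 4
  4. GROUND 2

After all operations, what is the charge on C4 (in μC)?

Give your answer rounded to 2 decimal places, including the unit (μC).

Initial: C1(6μF, Q=20μC, V=3.33V), C2(4μF, Q=7μC, V=1.75V), C3(6μF, Q=7μC, V=1.17V), C4(6μF, Q=9μC, V=1.50V)
Op 1: CLOSE 4-2: Q_total=16.00, C_total=10.00, V=1.60; Q4=9.60, Q2=6.40; dissipated=0.075
Op 2: GROUND 2: Q2=0; energy lost=5.120
Op 3: CLOSE 2-4: Q_total=9.60, C_total=10.00, V=0.96; Q2=3.84, Q4=5.76; dissipated=3.072
Op 4: GROUND 2: Q2=0; energy lost=1.843
Final charges: Q1=20.00, Q2=0.00, Q3=7.00, Q4=5.76

Answer: 5.76 μC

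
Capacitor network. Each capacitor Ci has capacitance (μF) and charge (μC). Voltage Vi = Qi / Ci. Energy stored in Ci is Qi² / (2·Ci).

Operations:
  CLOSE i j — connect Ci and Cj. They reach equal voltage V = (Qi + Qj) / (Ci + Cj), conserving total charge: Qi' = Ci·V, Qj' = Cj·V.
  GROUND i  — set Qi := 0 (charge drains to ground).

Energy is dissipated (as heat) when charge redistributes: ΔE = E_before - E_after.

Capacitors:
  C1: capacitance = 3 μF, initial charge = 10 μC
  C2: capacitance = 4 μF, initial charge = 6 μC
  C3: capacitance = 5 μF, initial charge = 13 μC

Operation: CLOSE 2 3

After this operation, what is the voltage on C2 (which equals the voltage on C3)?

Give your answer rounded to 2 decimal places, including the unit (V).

Initial: C1(3μF, Q=10μC, V=3.33V), C2(4μF, Q=6μC, V=1.50V), C3(5μF, Q=13μC, V=2.60V)
Op 1: CLOSE 2-3: Q_total=19.00, C_total=9.00, V=2.11; Q2=8.44, Q3=10.56; dissipated=1.344

Answer: 2.11 V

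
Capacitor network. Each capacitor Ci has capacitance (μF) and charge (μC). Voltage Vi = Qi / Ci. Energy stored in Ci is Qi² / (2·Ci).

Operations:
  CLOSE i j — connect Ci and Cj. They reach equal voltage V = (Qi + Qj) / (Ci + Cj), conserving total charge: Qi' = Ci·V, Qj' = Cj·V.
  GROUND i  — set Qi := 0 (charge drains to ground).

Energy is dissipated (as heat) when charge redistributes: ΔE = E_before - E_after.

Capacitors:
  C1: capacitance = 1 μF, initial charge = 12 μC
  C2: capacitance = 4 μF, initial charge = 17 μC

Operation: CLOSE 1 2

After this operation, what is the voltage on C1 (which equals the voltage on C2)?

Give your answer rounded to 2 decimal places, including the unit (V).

Initial: C1(1μF, Q=12μC, V=12.00V), C2(4μF, Q=17μC, V=4.25V)
Op 1: CLOSE 1-2: Q_total=29.00, C_total=5.00, V=5.80; Q1=5.80, Q2=23.20; dissipated=24.025

Answer: 5.80 V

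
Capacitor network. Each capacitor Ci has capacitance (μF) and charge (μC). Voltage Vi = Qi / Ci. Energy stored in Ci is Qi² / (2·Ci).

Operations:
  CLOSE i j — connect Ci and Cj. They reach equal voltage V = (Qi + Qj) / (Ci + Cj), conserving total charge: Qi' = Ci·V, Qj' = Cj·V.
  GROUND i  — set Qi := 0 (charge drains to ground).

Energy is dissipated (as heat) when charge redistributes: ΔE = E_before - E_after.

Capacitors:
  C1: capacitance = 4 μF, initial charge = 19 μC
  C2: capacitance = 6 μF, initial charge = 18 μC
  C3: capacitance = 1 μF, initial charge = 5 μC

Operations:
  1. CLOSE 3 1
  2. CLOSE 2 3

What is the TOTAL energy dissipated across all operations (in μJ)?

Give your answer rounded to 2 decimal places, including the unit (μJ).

Initial: C1(4μF, Q=19μC, V=4.75V), C2(6μF, Q=18μC, V=3.00V), C3(1μF, Q=5μC, V=5.00V)
Op 1: CLOSE 3-1: Q_total=24.00, C_total=5.00, V=4.80; Q3=4.80, Q1=19.20; dissipated=0.025
Op 2: CLOSE 2-3: Q_total=22.80, C_total=7.00, V=3.26; Q2=19.54, Q3=3.26; dissipated=1.389
Total dissipated: 1.414 μJ

Answer: 1.41 μJ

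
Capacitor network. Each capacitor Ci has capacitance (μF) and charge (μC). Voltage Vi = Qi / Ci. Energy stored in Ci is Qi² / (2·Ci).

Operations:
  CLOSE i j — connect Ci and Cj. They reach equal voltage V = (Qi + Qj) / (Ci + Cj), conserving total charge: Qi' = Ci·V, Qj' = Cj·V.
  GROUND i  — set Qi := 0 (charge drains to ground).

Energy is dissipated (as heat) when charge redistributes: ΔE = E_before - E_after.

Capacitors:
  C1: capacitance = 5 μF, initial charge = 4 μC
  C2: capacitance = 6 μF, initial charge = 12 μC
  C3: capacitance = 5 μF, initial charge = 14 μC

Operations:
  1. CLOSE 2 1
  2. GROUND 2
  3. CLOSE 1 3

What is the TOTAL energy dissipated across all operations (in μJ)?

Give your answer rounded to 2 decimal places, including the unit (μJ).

Initial: C1(5μF, Q=4μC, V=0.80V), C2(6μF, Q=12μC, V=2.00V), C3(5μF, Q=14μC, V=2.80V)
Op 1: CLOSE 2-1: Q_total=16.00, C_total=11.00, V=1.45; Q2=8.73, Q1=7.27; dissipated=1.964
Op 2: GROUND 2: Q2=0; energy lost=6.347
Op 3: CLOSE 1-3: Q_total=21.27, C_total=10.00, V=2.13; Q1=10.64, Q3=10.64; dissipated=2.263
Total dissipated: 10.574 μJ

Answer: 10.57 μJ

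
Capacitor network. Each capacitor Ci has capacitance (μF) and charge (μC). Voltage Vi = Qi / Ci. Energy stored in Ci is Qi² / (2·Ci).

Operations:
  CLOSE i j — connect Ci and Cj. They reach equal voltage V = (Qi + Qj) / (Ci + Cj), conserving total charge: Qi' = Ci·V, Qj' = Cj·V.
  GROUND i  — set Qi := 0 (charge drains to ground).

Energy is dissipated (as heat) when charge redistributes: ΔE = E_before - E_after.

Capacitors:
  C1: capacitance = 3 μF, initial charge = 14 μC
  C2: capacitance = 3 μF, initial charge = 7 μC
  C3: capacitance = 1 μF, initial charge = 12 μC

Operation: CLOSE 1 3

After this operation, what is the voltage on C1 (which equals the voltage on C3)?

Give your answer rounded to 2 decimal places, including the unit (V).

Initial: C1(3μF, Q=14μC, V=4.67V), C2(3μF, Q=7μC, V=2.33V), C3(1μF, Q=12μC, V=12.00V)
Op 1: CLOSE 1-3: Q_total=26.00, C_total=4.00, V=6.50; Q1=19.50, Q3=6.50; dissipated=20.167

Answer: 6.50 V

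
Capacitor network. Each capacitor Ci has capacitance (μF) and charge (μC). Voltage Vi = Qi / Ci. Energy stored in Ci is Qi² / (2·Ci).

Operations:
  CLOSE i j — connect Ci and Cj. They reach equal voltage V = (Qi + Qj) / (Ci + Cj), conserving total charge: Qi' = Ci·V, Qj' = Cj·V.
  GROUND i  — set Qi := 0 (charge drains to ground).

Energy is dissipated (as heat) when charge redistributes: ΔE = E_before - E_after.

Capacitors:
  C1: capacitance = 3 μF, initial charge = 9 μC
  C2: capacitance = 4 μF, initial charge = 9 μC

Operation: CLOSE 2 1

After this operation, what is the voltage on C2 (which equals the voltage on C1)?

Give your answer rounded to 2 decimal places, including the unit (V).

Answer: 2.57 V

Derivation:
Initial: C1(3μF, Q=9μC, V=3.00V), C2(4μF, Q=9μC, V=2.25V)
Op 1: CLOSE 2-1: Q_total=18.00, C_total=7.00, V=2.57; Q2=10.29, Q1=7.71; dissipated=0.482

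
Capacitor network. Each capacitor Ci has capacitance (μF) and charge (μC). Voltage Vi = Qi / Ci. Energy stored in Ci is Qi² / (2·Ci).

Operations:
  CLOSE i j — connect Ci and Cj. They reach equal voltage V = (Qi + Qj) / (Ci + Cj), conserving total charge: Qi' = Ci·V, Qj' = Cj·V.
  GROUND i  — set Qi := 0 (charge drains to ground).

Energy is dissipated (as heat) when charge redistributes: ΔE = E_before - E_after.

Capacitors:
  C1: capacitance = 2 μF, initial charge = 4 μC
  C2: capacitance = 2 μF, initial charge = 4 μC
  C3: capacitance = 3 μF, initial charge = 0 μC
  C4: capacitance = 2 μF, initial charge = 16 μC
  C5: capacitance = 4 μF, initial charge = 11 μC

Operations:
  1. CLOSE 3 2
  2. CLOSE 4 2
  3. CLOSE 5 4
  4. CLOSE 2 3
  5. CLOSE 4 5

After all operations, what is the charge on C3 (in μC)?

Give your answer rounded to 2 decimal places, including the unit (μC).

Answer: 6.72 μC

Derivation:
Initial: C1(2μF, Q=4μC, V=2.00V), C2(2μF, Q=4μC, V=2.00V), C3(3μF, Q=0μC, V=0.00V), C4(2μF, Q=16μC, V=8.00V), C5(4μF, Q=11μC, V=2.75V)
Op 1: CLOSE 3-2: Q_total=4.00, C_total=5.00, V=0.80; Q3=2.40, Q2=1.60; dissipated=2.400
Op 2: CLOSE 4-2: Q_total=17.60, C_total=4.00, V=4.40; Q4=8.80, Q2=8.80; dissipated=25.920
Op 3: CLOSE 5-4: Q_total=19.80, C_total=6.00, V=3.30; Q5=13.20, Q4=6.60; dissipated=1.815
Op 4: CLOSE 2-3: Q_total=11.20, C_total=5.00, V=2.24; Q2=4.48, Q3=6.72; dissipated=7.776
Op 5: CLOSE 4-5: Q_total=19.80, C_total=6.00, V=3.30; Q4=6.60, Q5=13.20; dissipated=0.000
Final charges: Q1=4.00, Q2=4.48, Q3=6.72, Q4=6.60, Q5=13.20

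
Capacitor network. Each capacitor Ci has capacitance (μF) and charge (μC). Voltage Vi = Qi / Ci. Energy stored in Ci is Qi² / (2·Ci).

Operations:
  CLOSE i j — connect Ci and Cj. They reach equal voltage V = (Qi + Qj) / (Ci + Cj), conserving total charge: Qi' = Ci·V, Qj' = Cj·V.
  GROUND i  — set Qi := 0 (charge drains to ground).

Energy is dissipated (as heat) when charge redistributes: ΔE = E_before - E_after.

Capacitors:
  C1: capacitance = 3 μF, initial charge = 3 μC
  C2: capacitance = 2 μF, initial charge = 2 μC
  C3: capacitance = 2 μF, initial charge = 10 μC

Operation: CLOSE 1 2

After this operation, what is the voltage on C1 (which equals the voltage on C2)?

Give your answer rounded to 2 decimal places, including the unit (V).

Answer: 1.00 V

Derivation:
Initial: C1(3μF, Q=3μC, V=1.00V), C2(2μF, Q=2μC, V=1.00V), C3(2μF, Q=10μC, V=5.00V)
Op 1: CLOSE 1-2: Q_total=5.00, C_total=5.00, V=1.00; Q1=3.00, Q2=2.00; dissipated=0.000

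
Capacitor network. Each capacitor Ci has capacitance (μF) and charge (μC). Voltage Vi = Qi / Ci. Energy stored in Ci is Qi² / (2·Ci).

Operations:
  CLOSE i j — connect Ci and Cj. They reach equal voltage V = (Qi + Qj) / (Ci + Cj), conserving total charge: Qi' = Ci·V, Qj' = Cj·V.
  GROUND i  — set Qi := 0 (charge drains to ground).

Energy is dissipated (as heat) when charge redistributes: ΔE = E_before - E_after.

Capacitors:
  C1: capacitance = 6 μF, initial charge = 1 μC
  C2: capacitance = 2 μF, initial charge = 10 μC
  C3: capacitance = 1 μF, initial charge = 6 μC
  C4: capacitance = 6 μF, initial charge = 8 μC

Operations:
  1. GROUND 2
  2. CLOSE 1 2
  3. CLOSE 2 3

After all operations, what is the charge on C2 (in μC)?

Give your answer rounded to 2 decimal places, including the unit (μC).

Answer: 4.17 μC

Derivation:
Initial: C1(6μF, Q=1μC, V=0.17V), C2(2μF, Q=10μC, V=5.00V), C3(1μF, Q=6μC, V=6.00V), C4(6μF, Q=8μC, V=1.33V)
Op 1: GROUND 2: Q2=0; energy lost=25.000
Op 2: CLOSE 1-2: Q_total=1.00, C_total=8.00, V=0.12; Q1=0.75, Q2=0.25; dissipated=0.021
Op 3: CLOSE 2-3: Q_total=6.25, C_total=3.00, V=2.08; Q2=4.17, Q3=2.08; dissipated=11.505
Final charges: Q1=0.75, Q2=4.17, Q3=2.08, Q4=8.00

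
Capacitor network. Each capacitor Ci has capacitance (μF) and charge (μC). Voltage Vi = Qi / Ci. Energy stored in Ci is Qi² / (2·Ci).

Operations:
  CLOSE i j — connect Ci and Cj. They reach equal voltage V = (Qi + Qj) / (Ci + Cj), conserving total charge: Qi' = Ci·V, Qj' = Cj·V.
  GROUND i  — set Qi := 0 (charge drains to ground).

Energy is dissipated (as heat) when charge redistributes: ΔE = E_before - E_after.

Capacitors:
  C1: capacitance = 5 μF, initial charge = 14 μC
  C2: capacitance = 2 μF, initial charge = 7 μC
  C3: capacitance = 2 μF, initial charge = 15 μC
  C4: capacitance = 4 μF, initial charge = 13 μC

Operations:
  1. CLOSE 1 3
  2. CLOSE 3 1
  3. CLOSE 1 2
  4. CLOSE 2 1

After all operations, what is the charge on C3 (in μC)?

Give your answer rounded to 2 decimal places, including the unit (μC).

Answer: 8.29 μC

Derivation:
Initial: C1(5μF, Q=14μC, V=2.80V), C2(2μF, Q=7μC, V=3.50V), C3(2μF, Q=15μC, V=7.50V), C4(4μF, Q=13μC, V=3.25V)
Op 1: CLOSE 1-3: Q_total=29.00, C_total=7.00, V=4.14; Q1=20.71, Q3=8.29; dissipated=15.779
Op 2: CLOSE 3-1: Q_total=29.00, C_total=7.00, V=4.14; Q3=8.29, Q1=20.71; dissipated=0.000
Op 3: CLOSE 1-2: Q_total=27.71, C_total=7.00, V=3.96; Q1=19.80, Q2=7.92; dissipated=0.295
Op 4: CLOSE 2-1: Q_total=27.71, C_total=7.00, V=3.96; Q2=7.92, Q1=19.80; dissipated=0.000
Final charges: Q1=19.80, Q2=7.92, Q3=8.29, Q4=13.00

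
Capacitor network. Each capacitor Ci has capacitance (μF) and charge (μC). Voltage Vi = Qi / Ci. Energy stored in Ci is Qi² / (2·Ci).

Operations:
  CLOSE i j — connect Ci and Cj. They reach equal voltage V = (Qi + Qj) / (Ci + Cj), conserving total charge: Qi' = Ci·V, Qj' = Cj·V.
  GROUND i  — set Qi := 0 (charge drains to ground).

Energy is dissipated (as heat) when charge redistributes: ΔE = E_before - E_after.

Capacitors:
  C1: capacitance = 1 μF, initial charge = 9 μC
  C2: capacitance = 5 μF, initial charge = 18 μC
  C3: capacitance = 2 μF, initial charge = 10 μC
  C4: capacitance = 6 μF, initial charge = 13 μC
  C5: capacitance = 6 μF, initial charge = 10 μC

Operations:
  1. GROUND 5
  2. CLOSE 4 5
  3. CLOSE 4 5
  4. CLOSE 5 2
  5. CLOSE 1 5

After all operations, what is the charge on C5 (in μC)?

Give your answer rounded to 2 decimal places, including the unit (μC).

Initial: C1(1μF, Q=9μC, V=9.00V), C2(5μF, Q=18μC, V=3.60V), C3(2μF, Q=10μC, V=5.00V), C4(6μF, Q=13μC, V=2.17V), C5(6μF, Q=10μC, V=1.67V)
Op 1: GROUND 5: Q5=0; energy lost=8.333
Op 2: CLOSE 4-5: Q_total=13.00, C_total=12.00, V=1.08; Q4=6.50, Q5=6.50; dissipated=7.042
Op 3: CLOSE 4-5: Q_total=13.00, C_total=12.00, V=1.08; Q4=6.50, Q5=6.50; dissipated=0.000
Op 4: CLOSE 5-2: Q_total=24.50, C_total=11.00, V=2.23; Q5=13.36, Q2=11.14; dissipated=8.637
Op 5: CLOSE 1-5: Q_total=22.36, C_total=7.00, V=3.19; Q1=3.19, Q5=19.17; dissipated=19.659
Final charges: Q1=3.19, Q2=11.14, Q3=10.00, Q4=6.50, Q5=19.17

Answer: 19.17 μC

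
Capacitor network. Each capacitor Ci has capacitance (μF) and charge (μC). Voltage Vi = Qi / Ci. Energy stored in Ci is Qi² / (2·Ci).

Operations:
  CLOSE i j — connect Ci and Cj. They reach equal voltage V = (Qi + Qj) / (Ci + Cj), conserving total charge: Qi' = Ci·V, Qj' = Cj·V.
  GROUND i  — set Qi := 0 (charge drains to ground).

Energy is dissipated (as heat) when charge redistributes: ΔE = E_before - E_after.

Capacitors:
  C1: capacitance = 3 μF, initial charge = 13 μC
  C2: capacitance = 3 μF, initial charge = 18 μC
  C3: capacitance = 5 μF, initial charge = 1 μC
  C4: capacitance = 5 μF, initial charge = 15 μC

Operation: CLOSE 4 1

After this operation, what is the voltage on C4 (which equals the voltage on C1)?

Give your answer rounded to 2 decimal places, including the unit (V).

Answer: 3.50 V

Derivation:
Initial: C1(3μF, Q=13μC, V=4.33V), C2(3μF, Q=18μC, V=6.00V), C3(5μF, Q=1μC, V=0.20V), C4(5μF, Q=15μC, V=3.00V)
Op 1: CLOSE 4-1: Q_total=28.00, C_total=8.00, V=3.50; Q4=17.50, Q1=10.50; dissipated=1.667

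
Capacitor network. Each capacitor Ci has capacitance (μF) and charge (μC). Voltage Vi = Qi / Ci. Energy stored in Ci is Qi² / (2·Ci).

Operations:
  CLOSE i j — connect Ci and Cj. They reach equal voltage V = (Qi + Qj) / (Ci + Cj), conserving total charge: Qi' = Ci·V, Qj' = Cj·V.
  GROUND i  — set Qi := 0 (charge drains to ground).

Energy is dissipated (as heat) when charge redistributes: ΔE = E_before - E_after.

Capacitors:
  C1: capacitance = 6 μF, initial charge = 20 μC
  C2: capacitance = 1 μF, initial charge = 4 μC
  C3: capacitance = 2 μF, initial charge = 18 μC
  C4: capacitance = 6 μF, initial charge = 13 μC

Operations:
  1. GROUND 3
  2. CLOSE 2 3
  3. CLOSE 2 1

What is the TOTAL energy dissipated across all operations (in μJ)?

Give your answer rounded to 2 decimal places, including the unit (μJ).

Answer: 88.05 μJ

Derivation:
Initial: C1(6μF, Q=20μC, V=3.33V), C2(1μF, Q=4μC, V=4.00V), C3(2μF, Q=18μC, V=9.00V), C4(6μF, Q=13μC, V=2.17V)
Op 1: GROUND 3: Q3=0; energy lost=81.000
Op 2: CLOSE 2-3: Q_total=4.00, C_total=3.00, V=1.33; Q2=1.33, Q3=2.67; dissipated=5.333
Op 3: CLOSE 2-1: Q_total=21.33, C_total=7.00, V=3.05; Q2=3.05, Q1=18.29; dissipated=1.714
Total dissipated: 88.048 μJ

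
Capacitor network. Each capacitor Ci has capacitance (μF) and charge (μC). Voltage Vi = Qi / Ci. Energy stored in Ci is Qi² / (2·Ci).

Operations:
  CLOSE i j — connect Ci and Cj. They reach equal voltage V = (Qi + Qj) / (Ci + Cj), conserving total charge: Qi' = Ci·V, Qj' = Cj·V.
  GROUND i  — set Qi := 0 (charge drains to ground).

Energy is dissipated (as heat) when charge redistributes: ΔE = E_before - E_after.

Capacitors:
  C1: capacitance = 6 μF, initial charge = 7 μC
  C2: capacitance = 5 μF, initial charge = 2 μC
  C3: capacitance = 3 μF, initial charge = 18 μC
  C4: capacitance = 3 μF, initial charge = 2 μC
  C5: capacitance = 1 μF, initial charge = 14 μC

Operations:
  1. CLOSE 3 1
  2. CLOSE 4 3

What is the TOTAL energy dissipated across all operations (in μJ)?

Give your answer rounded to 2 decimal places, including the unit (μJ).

Initial: C1(6μF, Q=7μC, V=1.17V), C2(5μF, Q=2μC, V=0.40V), C3(3μF, Q=18μC, V=6.00V), C4(3μF, Q=2μC, V=0.67V), C5(1μF, Q=14μC, V=14.00V)
Op 1: CLOSE 3-1: Q_total=25.00, C_total=9.00, V=2.78; Q3=8.33, Q1=16.67; dissipated=23.361
Op 2: CLOSE 4-3: Q_total=10.33, C_total=6.00, V=1.72; Q4=5.17, Q3=5.17; dissipated=3.343
Total dissipated: 26.704 μJ

Answer: 26.70 μJ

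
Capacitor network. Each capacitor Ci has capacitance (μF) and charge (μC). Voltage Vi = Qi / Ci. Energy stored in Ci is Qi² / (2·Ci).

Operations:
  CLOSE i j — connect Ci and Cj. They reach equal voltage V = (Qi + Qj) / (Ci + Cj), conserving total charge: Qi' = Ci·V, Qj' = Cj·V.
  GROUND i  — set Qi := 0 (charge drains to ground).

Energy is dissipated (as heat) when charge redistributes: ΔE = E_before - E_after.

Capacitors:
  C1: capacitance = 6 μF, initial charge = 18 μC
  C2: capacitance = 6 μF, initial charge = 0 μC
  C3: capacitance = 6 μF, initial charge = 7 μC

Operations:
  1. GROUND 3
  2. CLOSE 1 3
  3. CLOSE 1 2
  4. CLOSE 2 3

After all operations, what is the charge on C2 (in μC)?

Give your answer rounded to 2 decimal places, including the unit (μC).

Answer: 6.75 μC

Derivation:
Initial: C1(6μF, Q=18μC, V=3.00V), C2(6μF, Q=0μC, V=0.00V), C3(6μF, Q=7μC, V=1.17V)
Op 1: GROUND 3: Q3=0; energy lost=4.083
Op 2: CLOSE 1-3: Q_total=18.00, C_total=12.00, V=1.50; Q1=9.00, Q3=9.00; dissipated=13.500
Op 3: CLOSE 1-2: Q_total=9.00, C_total=12.00, V=0.75; Q1=4.50, Q2=4.50; dissipated=3.375
Op 4: CLOSE 2-3: Q_total=13.50, C_total=12.00, V=1.12; Q2=6.75, Q3=6.75; dissipated=0.844
Final charges: Q1=4.50, Q2=6.75, Q3=6.75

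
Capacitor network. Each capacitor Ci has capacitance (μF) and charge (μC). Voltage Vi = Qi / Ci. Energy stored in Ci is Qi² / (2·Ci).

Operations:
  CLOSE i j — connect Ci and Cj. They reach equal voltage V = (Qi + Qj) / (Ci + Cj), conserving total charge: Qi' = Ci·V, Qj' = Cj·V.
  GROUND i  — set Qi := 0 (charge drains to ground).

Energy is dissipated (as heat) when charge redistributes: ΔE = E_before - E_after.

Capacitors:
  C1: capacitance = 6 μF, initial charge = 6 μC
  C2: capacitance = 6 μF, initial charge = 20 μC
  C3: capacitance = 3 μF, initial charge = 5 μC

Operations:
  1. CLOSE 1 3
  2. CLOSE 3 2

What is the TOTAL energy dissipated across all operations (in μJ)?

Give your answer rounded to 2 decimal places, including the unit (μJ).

Initial: C1(6μF, Q=6μC, V=1.00V), C2(6μF, Q=20μC, V=3.33V), C3(3μF, Q=5μC, V=1.67V)
Op 1: CLOSE 1-3: Q_total=11.00, C_total=9.00, V=1.22; Q1=7.33, Q3=3.67; dissipated=0.444
Op 2: CLOSE 3-2: Q_total=23.67, C_total=9.00, V=2.63; Q3=7.89, Q2=15.78; dissipated=4.457
Total dissipated: 4.901 μJ

Answer: 4.90 μJ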